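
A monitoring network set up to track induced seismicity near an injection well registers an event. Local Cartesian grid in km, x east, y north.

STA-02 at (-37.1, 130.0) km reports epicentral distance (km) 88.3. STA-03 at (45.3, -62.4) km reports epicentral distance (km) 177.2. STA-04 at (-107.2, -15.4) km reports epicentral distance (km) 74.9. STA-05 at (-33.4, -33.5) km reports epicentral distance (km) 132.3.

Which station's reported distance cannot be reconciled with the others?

Solve using three stations at a time. Using STA-02, STA-03, STA-04 (subtract circle equations pairwise → linear system) gives (x, y) ≈ (-86.1, 56.5).
Distances from that point to each station vs reported:
  STA-02: calculated 88.3 vs reported 88.3 → residual 0.0 km
  STA-03: calculated 177.2 vs reported 177.2 → residual 0.0 km
  STA-04: calculated 74.9 vs reported 74.9 → residual 0.0 km
  STA-05: calculated 104.3 vs reported 132.3 → residual 28.0 km
STA-02, STA-03, STA-04 are mutually consistent (residuals ≈ 0); STA-05 is off by 28.0 km.

STA-05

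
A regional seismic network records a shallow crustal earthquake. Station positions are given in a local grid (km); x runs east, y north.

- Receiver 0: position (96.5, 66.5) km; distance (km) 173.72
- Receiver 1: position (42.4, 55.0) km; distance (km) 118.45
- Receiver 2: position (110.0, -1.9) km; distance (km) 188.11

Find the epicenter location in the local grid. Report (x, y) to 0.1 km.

Circle about each station: (x − 96.5)² + (y − 66.5)² = 173.72²; (x − 42.4)² + (y − 55.0)² = 118.45²; (x − 110.0)² + (y + 1.9)² = 188.11².
Subtracting pairs of circle equations eliminates x²+y² and gives linear equations (the radical axes):
-108.2 x − 23.0 y = 7236.50
27.0 x − 136.8 y = -6837.62
Solving the 2×2 system: x ≈ -74.4, y ≈ 35.3 km.

(-74.4, 35.3)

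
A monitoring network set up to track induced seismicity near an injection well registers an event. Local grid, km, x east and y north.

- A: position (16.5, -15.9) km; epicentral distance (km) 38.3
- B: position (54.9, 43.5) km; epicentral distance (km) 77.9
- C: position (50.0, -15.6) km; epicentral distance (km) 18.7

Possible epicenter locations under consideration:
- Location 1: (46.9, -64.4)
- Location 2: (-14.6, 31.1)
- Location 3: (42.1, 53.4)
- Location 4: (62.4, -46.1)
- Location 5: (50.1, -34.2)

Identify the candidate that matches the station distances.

For each candidate, compare |candidate − station| to the reported distance:
Location 1: residuals A 18.9, B 30.3, C 30.2 → max 30.3 km
Location 2: residuals A 18.1, B 7.3, C 61.0 → max 61.0 km
Location 3: residuals A 35.6, B 61.7, C 50.8 → max 61.7 km
Location 4: residuals A 16.6, B 12.0, C 14.2 → max 16.6 km
Location 5: residuals A 0.0, B 0.1, C 0.1 → max 0.1 km
Only Location 5 has all residuals ≈ 0.

Location 5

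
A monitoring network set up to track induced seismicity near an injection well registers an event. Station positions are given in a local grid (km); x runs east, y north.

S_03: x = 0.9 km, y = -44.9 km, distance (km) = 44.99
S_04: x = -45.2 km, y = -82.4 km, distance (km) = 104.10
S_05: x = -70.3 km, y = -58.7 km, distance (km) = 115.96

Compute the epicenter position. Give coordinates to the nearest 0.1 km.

x ≈ 39.8 km, y ≈ -22.3 km

Circle about each station: (x − 0.9)² + (y + 44.9)² = 44.99²; (x + 45.2)² + (y + 82.4)² = 104.10²; (x + 70.3)² + (y + 58.7)² = 115.96².
Subtracting pairs of circle equations eliminates x²+y² and gives linear equations (the radical axes):
-92.2 x − 75.0 y = -1996.73
-142.4 x − 27.6 y = -5051.66
Solving the 2×2 system: x ≈ 39.8, y ≈ -22.3 km.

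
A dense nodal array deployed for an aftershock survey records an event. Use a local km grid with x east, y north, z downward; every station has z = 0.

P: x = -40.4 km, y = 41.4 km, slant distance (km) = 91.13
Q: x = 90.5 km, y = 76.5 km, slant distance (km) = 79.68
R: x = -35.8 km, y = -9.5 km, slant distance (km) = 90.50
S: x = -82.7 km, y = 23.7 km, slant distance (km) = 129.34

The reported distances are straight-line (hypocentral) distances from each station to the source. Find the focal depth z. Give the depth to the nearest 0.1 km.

32.8 km

Each station gives a sphere (x−x_i)² + (y−y_i)² + z² = d_i² (stations at z=0).
Subtracting the P sphere from Q and R: z² cancels, leaving linear equations in x and y:
261.8 x + 70.2 y = 12652.15
9.2 x − 101.8 y = -1859.80
Solving: x ≈ 42.401, y ≈ 22.101 km (keep extra digits for the depth step; rounded: 42.4, 22.1).
Then from the P sphere: z² = 91.13² − (x + 40.4)² − (y − 41.4)² with x = 42.401, y = 22.101, so z ≈ 32.806 ≈ 32.8 km.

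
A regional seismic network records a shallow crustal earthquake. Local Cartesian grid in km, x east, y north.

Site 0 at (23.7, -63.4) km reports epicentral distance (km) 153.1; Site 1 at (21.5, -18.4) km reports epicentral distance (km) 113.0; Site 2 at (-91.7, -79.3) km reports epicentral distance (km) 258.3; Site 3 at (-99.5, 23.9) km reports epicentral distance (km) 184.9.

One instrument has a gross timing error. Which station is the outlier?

Solve using three stations at a time. Using Site 0, Site 1, Site 3 (subtract circle equations pairwise → linear system) gives (x, y) ≈ (76.6, 80.3).
Distances from that point to each station vs reported:
  Site 0: calculated 153.1 vs reported 153.1 → residual 0.0 km
  Site 1: calculated 113.1 vs reported 113.0 → residual 0.1 km
  Site 2: calculated 232.0 vs reported 258.3 → residual 26.3 km
  Site 3: calculated 184.9 vs reported 184.9 → residual 0.0 km
Site 0, Site 1, Site 3 are mutually consistent (residuals ≈ 0); Site 2 is off by 26.3 km.

Site 2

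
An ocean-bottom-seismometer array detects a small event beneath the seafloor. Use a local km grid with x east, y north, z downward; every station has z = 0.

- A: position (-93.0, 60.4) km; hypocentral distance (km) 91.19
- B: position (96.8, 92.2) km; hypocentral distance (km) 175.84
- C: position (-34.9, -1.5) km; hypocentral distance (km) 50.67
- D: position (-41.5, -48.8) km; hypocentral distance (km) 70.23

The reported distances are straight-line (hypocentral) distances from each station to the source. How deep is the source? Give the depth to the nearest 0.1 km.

depth ≈ 49.6 km

Each station gives a sphere (x−x_i)² + (y−y_i)² + z² = d_i² (stations at z=0).
Subtracting the A sphere from B and C: z² cancels, leaving linear equations in x and y:
379.6 x + 63.6 y = -17030.17
116.2 x − 123.8 y = -5328.73
Solving: x ≈ -44.999, y ≈ 0.807 km (keep extra digits for the depth step; rounded: -45.0, 0.8).
Then from the A sphere: z² = 91.19² − (x + 93.0)² − (y − 60.4)² with x = -44.999, y = 0.807, so z ≈ 49.600 ≈ 49.6 km.
Check against D (with the unrounded solution): distance 70.24 ≈ 70.23 km. ✓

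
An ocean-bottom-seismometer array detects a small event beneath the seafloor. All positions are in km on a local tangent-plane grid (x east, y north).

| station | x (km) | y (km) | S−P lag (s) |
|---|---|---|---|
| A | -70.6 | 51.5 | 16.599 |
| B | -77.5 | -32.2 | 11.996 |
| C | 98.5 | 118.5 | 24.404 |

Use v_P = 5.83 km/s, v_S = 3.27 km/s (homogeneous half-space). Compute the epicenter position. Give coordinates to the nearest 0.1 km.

Distance from S−P lag: d = Δt · v_P v_S / (v_P − v_S) = Δt · (5.83·3.27)/(5.83−3.27) ≈ 7.4469·Δt.
So d_A = 123.61, d_B = 89.33, d_C = 181.73 km.
Circle about each station: (x + 70.6)² + (y − 51.5)² = 123.61²; (x + 77.5)² + (y + 32.2)² = 89.33²; (x − 98.5)² + (y − 118.5)² = 181.73².
Subtracting pairs of circle equations eliminates x²+y² and gives linear equations (the radical axes):
-13.8 x − 167.4 y = 6706.06
338.2 x + 134.0 y = -1638.47
Solving the 2×2 system: x ≈ 11.4, y ≈ -41.0 km.

x ≈ 11.4 km, y ≈ -41.0 km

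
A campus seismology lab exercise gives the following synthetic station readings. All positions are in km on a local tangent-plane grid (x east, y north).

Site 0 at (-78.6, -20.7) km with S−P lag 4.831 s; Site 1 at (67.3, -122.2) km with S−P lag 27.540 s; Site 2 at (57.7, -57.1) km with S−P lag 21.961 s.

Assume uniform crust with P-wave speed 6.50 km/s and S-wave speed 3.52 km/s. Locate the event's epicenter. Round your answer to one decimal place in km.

-96.1 km east, 12.0 km north

Distance from S−P lag: d = Δt · v_P v_S / (v_P − v_S) = Δt · (6.50·3.52)/(6.50−3.52) ≈ 7.6779·Δt.
So d_Site 0 = 37.09, d_Site 1 = 211.45, d_Site 2 = 168.61 km.
Circle about each station: (x + 78.6)² + (y + 20.7)² = 37.09²; (x − 67.3)² + (y + 122.2)² = 211.45²; (x − 57.7)² + (y + 57.1)² = 168.61².
Subtracting the Site 0 equation from the Site 1 and Site 2 equations removes the quadratic terms:
291.8 x − 203.0 y = -30479.75
272.6 x − 72.8 y = -27070.41
Solving the 2×2 system: x ≈ -96.1, y ≈ 12.0 km.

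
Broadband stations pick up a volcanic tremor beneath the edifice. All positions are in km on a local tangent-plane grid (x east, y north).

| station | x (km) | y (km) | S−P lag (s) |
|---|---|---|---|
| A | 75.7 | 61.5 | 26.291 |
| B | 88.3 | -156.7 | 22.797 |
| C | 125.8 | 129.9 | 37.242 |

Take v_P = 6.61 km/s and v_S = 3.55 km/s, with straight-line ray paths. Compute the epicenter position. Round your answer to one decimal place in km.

(-68.5, -79.4)

Distance from S−P lag: d = Δt · v_P v_S / (v_P − v_S) = Δt · (6.61·3.55)/(6.61−3.55) ≈ 7.6685·Δt.
So d_A = 201.61, d_B = 174.82, d_C = 285.59 km.
Circle about each station: (x − 75.7)² + (y − 61.5)² = 201.61²; (x − 88.3)² + (y + 156.7)² = 174.82²; (x − 125.8)² + (y − 129.9)² = 285.59².
Subtracting pairs of circle equations eliminates x²+y² and gives linear equations (the radical axes):
25.2 x − 436.4 y = 32923.60
100.2 x + 136.8 y = -17728.15
Solving the 2×2 system: x ≈ -68.5, y ≈ -79.4 km.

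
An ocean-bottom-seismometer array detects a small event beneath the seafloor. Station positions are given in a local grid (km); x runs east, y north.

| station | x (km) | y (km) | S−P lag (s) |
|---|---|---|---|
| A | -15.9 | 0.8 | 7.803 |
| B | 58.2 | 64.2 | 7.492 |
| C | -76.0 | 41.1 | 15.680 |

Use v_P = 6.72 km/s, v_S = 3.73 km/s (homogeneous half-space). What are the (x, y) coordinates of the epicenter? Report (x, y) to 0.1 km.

Distance from S−P lag: d = Δt · v_P v_S / (v_P − v_S) = Δt · (6.72·3.73)/(6.72−3.73) ≈ 8.3831·Δt.
So d_A = 65.41, d_B = 62.81, d_C = 131.45 km.
Circle about each station: (x + 15.9)² + (y − 0.8)² = 65.41²; (x − 58.2)² + (y − 64.2)² = 62.81²; (x + 76.0)² + (y − 41.1)² = 131.45².
Subtracting the A equation from the B and C equations removes the quadratic terms:
148.2 x + 126.8 y = 7588.80
-120.2 x + 80.6 y = -5788.87
Solving the 2×2 system: x ≈ 49.5, y ≈ 2.0 km.
Check against A (with the unrounded x, y): √((x + 15.9)²+(y − 0.8)²) = 65.41 ≈ 65.41 km. ✓

49.5 km east, 2.0 km north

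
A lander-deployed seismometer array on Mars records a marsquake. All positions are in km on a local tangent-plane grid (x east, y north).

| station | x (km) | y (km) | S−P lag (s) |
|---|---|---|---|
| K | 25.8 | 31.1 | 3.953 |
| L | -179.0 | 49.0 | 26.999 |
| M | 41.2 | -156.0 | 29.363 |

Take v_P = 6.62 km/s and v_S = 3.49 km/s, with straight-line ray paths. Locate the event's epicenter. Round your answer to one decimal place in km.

20.0 km east, 59.7 km north

Distance from S−P lag: d = Δt · v_P v_S / (v_P − v_S) = Δt · (6.62·3.49)/(6.62−3.49) ≈ 7.3814·Δt.
So d_K = 29.18, d_L = 199.29, d_M = 216.74 km.
Circle about each station: (x − 25.8)² + (y − 31.1)² = 29.18²; (x + 179.0)² + (y − 49.0)² = 199.29²; (x − 41.2)² + (y + 156.0)² = 216.74².
Subtracting the K equation from the L and M equations removes the quadratic terms:
-409.6 x + 35.8 y = -6055.88
30.8 x − 374.2 y = -21724.17
Solving the 2×2 system: x ≈ 20.0, y ≈ 59.7 km.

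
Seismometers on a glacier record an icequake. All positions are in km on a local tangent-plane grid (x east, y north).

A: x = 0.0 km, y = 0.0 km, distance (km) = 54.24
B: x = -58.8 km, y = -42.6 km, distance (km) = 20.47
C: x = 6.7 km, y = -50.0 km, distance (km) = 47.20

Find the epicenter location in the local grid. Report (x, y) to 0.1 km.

(-38.9, -37.8)

Circle about each station: x² + y² = 54.24²; (x + 58.8)² + (y + 42.6)² = 20.47²; (x − 6.7)² + (y + 50.0)² = 47.20².
Subtracting pairs of circle equations eliminates x²+y² and gives linear equations (the radical axes):
-117.6 x − 85.2 y = 7795.16
13.4 x − 100.0 y = 3259.03
Solving the 2×2 system: x ≈ -38.9, y ≈ -37.8 km.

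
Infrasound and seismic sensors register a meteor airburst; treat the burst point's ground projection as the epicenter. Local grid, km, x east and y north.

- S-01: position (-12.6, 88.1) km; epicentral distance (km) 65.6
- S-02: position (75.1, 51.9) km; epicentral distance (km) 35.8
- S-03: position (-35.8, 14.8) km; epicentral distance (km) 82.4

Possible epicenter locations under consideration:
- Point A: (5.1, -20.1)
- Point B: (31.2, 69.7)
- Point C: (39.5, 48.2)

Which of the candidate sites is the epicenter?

Point C

For each candidate, compare |candidate − station| to the reported distance:
Point A: residuals S-01 44.0, S-02 64.6, S-03 28.6 → max 64.6 km
Point B: residuals S-01 18.1, S-02 11.6, S-03 4.2 → max 18.1 km
Point C: residuals S-01 0.0, S-02 0.0, S-03 0.0 → max 0.0 km
Only Point C has all residuals ≈ 0.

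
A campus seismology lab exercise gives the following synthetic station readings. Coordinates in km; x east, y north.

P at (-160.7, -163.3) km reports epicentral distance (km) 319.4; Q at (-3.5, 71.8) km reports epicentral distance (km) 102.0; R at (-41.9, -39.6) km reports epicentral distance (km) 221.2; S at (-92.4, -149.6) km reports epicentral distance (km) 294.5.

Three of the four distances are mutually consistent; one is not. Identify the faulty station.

Solve using three stations at a time. Using P, Q, S (subtract circle equations pairwise → linear system) gives (x, y) ≈ (-75.0, 144.3).
Distances from that point to each station vs reported:
  P: calculated 319.3 vs reported 319.4 → residual 0.1 km
  Q: calculated 101.8 vs reported 102.0 → residual 0.2 km
  R: calculated 186.9 vs reported 221.2 → residual 34.3 km
  S: calculated 294.4 vs reported 294.5 → residual 0.1 km
P, Q, S are mutually consistent (residuals ≈ 0); R is off by 34.3 km.

R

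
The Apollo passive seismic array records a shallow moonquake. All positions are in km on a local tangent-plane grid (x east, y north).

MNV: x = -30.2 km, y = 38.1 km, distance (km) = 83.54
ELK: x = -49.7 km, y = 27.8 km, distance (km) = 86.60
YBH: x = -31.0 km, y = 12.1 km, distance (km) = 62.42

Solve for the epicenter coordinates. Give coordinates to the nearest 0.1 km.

x ≈ 9.5 km, y ≈ -35.4 km

Circle about each station: (x + 30.2)² + (y − 38.1)² = 83.54²; (x + 49.7)² + (y − 27.8)² = 86.60²; (x + 31.0)² + (y − 12.1)² = 62.42².
Subtracting the MNV equation from the ELK and YBH equations removes the quadratic terms:
-39.0 x − 20.6 y = 358.65
-1.6 x − 52.0 y = 1826.44
Solving the 2×2 system: x ≈ 9.5, y ≈ -35.4 km.
Check against MNV (with the unrounded x, y): √((x + 30.2)²+(y − 38.1)²) = 83.56 ≈ 83.54 km. ✓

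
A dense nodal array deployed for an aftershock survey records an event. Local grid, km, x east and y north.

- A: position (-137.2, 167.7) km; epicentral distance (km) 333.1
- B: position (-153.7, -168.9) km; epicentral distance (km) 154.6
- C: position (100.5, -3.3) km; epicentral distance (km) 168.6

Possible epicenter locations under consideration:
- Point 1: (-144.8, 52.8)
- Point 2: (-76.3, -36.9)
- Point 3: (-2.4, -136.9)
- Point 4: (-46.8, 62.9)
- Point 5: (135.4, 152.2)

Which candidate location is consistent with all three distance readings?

Point 3

For each candidate, compare |candidate − station| to the reported distance:
Point 1: residuals A 217.9, B 67.3, C 83.0 → max 217.9 km
Point 2: residuals A 119.6, B 1.6, C 11.4 → max 119.6 km
Point 3: residuals A 0.0, B 0.0, C 0.0 → max 0.0 km
Point 4: residuals A 194.7, B 100.7, C 7.1 → max 194.7 km
Point 5: residuals A 60.1, B 277.5, C 9.2 → max 277.5 km
Only Point 3 has all residuals ≈ 0.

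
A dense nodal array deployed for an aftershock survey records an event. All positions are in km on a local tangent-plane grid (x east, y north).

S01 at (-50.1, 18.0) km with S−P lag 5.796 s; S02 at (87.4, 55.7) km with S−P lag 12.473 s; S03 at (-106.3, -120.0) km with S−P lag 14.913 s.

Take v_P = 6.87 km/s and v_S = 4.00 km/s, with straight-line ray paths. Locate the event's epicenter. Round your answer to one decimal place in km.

Distance from S−P lag: d = Δt · v_P v_S / (v_P − v_S) = Δt · (6.87·4.00)/(6.87−4.00) ≈ 9.5749·Δt.
So d_S01 = 55.50, d_S02 = 119.43, d_S03 = 142.79 km.
Circle about each station: (x + 50.1)² + (y − 18.0)² = 55.50²; (x − 87.4)² + (y − 55.7)² = 119.43²; (x + 106.3)² + (y + 120.0)² = 142.79².
Subtracting pairs of circle equations eliminates x²+y² and gives linear equations (the radical axes):
275.0 x + 75.4 y = -3276.03
-112.4 x − 276.0 y = 5556.95
Solving the 2×2 system: x ≈ -7.2, y ≈ -17.2 km.

x ≈ -7.2 km, y ≈ -17.2 km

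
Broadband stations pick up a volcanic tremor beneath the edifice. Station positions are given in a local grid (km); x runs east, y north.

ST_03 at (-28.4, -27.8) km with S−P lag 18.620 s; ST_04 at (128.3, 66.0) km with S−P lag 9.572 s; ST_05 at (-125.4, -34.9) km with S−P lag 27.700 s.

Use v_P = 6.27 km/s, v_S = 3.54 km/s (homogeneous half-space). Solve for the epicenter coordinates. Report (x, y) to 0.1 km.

x ≈ 57.0 km, y ≈ 97.2 km

Distance from S−P lag: d = Δt · v_P v_S / (v_P − v_S) = Δt · (6.27·3.54)/(6.27−3.54) ≈ 8.1303·Δt.
So d_ST_03 = 151.39, d_ST_04 = 77.82, d_ST_05 = 225.21 km.
Circle about each station: (x + 28.4)² + (y + 27.8)² = 151.39²; (x − 128.3)² + (y − 66.0)² = 77.82²; (x + 125.4)² + (y + 34.9)² = 225.21².
Subtracting the ST_03 equation from the ST_04 and ST_05 equations removes the quadratic terms:
313.4 x + 187.6 y = 36100.47
-194.0 x − 14.2 y = -12436.84
Solving the 2×2 system: x ≈ 57.0, y ≈ 97.2 km.
Check against ST_03 (with the unrounded x, y): √((x + 28.4)²+(y + 27.8)²) = 151.40 ≈ 151.39 km. ✓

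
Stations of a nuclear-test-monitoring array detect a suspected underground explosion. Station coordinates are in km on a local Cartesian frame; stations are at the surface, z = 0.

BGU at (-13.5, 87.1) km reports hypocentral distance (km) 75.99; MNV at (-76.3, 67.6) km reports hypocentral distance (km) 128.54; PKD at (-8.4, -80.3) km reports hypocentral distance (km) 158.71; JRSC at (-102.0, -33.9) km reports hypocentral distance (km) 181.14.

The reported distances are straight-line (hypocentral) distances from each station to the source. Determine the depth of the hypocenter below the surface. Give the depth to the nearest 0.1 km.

z ≈ 42.0 km

Each station gives a sphere (x−x_i)² + (y−y_i)² + z² = d_i² (stations at z=0).
Subtracting the BGU sphere from MNV and PKD: z² cancels, leaving linear equations in x and y:
-125.6 x − 39.0 y = -8125.26
10.2 x − 334.8 y = -20664.39
Solving: x ≈ 45.100, y ≈ 63.096 km (keep extra digits for the depth step; rounded: 45.1, 63.1).
Then from the BGU sphere: z² = 75.99² − (x + 13.5)² − (y − 87.1)² with x = 45.100, y = 63.096, so z ≈ 42.004 ≈ 42.0 km.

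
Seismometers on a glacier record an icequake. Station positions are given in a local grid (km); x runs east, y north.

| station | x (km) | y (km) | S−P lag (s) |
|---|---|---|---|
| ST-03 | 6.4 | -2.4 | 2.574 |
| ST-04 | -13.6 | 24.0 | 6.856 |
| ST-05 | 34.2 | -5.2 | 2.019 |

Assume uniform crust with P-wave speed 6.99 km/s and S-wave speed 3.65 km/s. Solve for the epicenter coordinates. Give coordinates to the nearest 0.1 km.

Distance from S−P lag: d = Δt · v_P v_S / (v_P − v_S) = Δt · (6.99·3.65)/(6.99−3.65) ≈ 7.6388·Δt.
So d_ST-03 = 19.66, d_ST-04 = 52.37, d_ST-05 = 15.42 km.
Circle about each station: (x − 6.4)² + (y + 2.4)² = 19.66²; (x + 13.6)² + (y − 24.0)² = 52.37²; (x − 34.2)² + (y + 5.2)² = 15.42².
Subtracting the ST-03 equation from the ST-04 and ST-05 equations removes the quadratic terms:
-40.0 x + 52.8 y = -1641.86
55.6 x − 5.6 y = 1298.70
Solving the 2×2 system: x ≈ 21.9, y ≈ -14.5 km.
Check against ST-03 (with the unrounded x, y): √((x − 6.4)²+(y + 2.4)²) = 19.67 ≈ 19.66 km. ✓

(21.9, -14.5)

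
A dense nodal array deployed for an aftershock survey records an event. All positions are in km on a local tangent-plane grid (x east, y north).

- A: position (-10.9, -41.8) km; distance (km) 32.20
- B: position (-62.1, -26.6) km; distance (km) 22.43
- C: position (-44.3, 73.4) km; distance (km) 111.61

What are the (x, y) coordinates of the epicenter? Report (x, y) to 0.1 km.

-42.9 km east, -38.2 km north

Circle about each station: (x + 10.9)² + (y + 41.8)² = 32.20²; (x + 62.1)² + (y + 26.6)² = 22.43²; (x + 44.3)² + (y − 73.4)² = 111.61².
Subtracting pairs of circle equations eliminates x²+y² and gives linear equations (the radical axes):
-102.4 x + 30.4 y = 3231.66
-66.8 x + 230.4 y = -5935.95
Solving the 2×2 system: x ≈ -42.9, y ≈ -38.2 km.
Check against A (with the unrounded x, y): √((x + 10.9)²+(y + 41.8)²) = 32.20 ≈ 32.20 km. ✓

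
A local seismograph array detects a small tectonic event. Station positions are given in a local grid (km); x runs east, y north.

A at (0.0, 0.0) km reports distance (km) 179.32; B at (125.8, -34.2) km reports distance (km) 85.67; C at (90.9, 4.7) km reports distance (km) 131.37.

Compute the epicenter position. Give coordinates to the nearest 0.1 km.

x ≈ 133.7 km, y ≈ -119.5 km

Circle about each station: x² + y² = 179.32²; (x − 125.8)² + (y + 34.2)² = 85.67²; (x − 90.9)² + (y − 4.7)² = 131.37².
Subtracting the A equation from the B and C equations removes the quadratic terms:
251.6 x − 68.4 y = 41811.59
181.8 x + 9.4 y = 23182.49
Solving the 2×2 system: x ≈ 133.7, y ≈ -119.5 km.
Check against A (with the unrounded x, y): √(x²+y²) = 179.32 ≈ 179.32 km. ✓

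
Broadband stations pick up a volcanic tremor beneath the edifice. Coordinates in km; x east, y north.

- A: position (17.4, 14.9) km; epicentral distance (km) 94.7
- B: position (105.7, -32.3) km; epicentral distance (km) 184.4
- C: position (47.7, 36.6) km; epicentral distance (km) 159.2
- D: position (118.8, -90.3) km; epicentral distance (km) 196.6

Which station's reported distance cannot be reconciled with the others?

A

Solve using three stations at a time. Using B, C, D (subtract circle equations pairwise → linear system) gives (x, y) ≈ (-76.3, -63.8).
Distances from that point to each station vs reported:
  A: calculated 122.4 vs reported 94.7 → residual 27.7 km
  B: calculated 184.7 vs reported 184.4 → residual 0.3 km
  C: calculated 159.6 vs reported 159.2 → residual 0.4 km
  D: calculated 196.9 vs reported 196.6 → residual 0.3 km
B, C, D are mutually consistent (residuals ≈ 0); A is off by 27.7 km.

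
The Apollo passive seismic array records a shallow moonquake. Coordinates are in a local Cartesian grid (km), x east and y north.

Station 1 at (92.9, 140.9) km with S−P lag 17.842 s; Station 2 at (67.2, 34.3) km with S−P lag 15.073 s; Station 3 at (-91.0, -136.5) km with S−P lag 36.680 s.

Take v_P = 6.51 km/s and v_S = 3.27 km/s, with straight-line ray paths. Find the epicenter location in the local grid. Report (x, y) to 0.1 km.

Distance from S−P lag: d = Δt · v_P v_S / (v_P − v_S) = Δt · (6.51·3.27)/(6.51−3.27) ≈ 6.5703·Δt.
So d_Station 1 = 117.23, d_Station 2 = 99.03, d_Station 3 = 241.00 km.
Circle about each station: (x − 92.9)² + (y − 140.9)² = 117.23²; (x − 67.2)² + (y − 34.3)² = 99.03²; (x + 91.0)² + (y + 136.5)² = 241.00².
Subtracting pairs of circle equations eliminates x²+y² and gives linear equations (the radical axes):
-51.4 x − 213.2 y = -18854.96
-367.8 x − 554.8 y = -45908.10
Solving the 2×2 system: x ≈ -13.5, y ≈ 91.7 km.

(-13.5, 91.7)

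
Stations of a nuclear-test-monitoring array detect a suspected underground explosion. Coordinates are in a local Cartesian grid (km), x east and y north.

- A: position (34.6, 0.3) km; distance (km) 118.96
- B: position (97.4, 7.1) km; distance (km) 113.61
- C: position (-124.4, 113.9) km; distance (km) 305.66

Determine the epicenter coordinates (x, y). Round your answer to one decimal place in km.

x ≈ 87.8 km, y ≈ -106.1 km

Circle about each station: (x − 34.6)² + (y − 0.3)² = 118.96²; (x − 97.4)² + (y − 7.1)² = 113.61²; (x + 124.4)² + (y − 113.9)² = 305.66².
Subtracting pairs of circle equations eliminates x²+y² and gives linear equations (the radical axes):
125.6 x + 13.6 y = 9584.17
-318.0 x + 227.2 y = -52025.23
Solving the 2×2 system: x ≈ 87.8, y ≈ -106.1 km.
Check against A (with the unrounded x, y): √((x − 34.6)²+(y − 0.3)²) = 118.96 ≈ 118.96 km. ✓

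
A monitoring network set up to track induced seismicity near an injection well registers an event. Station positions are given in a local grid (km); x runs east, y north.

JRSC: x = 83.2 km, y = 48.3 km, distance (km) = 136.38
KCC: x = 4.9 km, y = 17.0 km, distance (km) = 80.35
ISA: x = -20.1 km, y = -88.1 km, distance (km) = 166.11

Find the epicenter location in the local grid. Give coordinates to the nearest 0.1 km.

(-50.5, 75.2)

Circle about each station: (x − 83.2)² + (y − 48.3)² = 136.38²; (x − 4.9)² + (y − 17.0)² = 80.35²; (x + 20.1)² + (y + 88.1)² = 166.11².
Subtracting the JRSC equation from the KCC and ISA equations removes the quadratic terms:
-156.6 x − 62.6 y = 3201.26
-206.6 x − 272.8 y = -10082.54
Solving the 2×2 system: x ≈ -50.5, y ≈ 75.2 km.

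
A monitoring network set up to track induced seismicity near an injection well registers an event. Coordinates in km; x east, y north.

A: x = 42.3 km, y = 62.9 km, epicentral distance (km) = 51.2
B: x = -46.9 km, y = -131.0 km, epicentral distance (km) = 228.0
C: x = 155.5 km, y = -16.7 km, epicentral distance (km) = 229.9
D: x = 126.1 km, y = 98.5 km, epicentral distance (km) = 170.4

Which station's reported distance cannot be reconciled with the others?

Solve using three stations at a time. Using B, C, D (subtract circle equations pairwise → linear system) gives (x, y) ≈ (-44.3, 97.0).
Distances from that point to each station vs reported:
  A: calculated 93.1 vs reported 51.2 → residual 41.9 km
  B: calculated 228.0 vs reported 228.0 → residual 0.0 km
  C: calculated 229.9 vs reported 229.9 → residual 0.0 km
  D: calculated 170.5 vs reported 170.4 → residual 0.1 km
B, C, D are mutually consistent (residuals ≈ 0); A is off by 41.9 km.

A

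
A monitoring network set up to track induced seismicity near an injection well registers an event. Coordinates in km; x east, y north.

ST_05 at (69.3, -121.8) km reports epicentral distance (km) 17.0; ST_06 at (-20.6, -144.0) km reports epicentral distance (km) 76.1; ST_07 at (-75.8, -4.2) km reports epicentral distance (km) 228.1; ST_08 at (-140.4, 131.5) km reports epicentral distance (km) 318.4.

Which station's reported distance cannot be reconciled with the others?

Solve using three stations at a time. Using ST_05, ST_06, ST_08 (subtract circle equations pairwise → linear system) gives (x, y) ≈ (52.3, -122.0).
Distances from that point to each station vs reported:
  ST_05: calculated 17.0 vs reported 17.0 → residual 0.0 km
  ST_06: calculated 76.1 vs reported 76.1 → residual 0.0 km
  ST_07: calculated 174.0 vs reported 228.1 → residual 54.1 km
  ST_08: calculated 318.4 vs reported 318.4 → residual 0.0 km
ST_05, ST_06, ST_08 are mutually consistent (residuals ≈ 0); ST_07 is off by 54.1 km.

ST_07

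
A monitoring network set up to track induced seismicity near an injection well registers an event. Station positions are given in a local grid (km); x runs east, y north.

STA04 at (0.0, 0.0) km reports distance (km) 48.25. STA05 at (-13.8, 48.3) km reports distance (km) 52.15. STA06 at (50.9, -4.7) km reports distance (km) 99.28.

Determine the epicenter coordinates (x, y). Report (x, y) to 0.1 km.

-47.5 km east, 8.5 km north

Circle about each station: x² + y² = 48.25²; (x + 13.8)² + (y − 48.3)² = 52.15²; (x − 50.9)² + (y + 4.7)² = 99.28².
Subtracting pairs of circle equations eliminates x²+y² and gives linear equations (the radical axes):
-27.6 x + 96.6 y = 2131.77
101.8 x − 9.4 y = -4915.56
Solving the 2×2 system: x ≈ -47.5, y ≈ 8.5 km.
Check against STA04 (with the unrounded x, y): √(x²+y²) = 48.26 ≈ 48.25 km. ✓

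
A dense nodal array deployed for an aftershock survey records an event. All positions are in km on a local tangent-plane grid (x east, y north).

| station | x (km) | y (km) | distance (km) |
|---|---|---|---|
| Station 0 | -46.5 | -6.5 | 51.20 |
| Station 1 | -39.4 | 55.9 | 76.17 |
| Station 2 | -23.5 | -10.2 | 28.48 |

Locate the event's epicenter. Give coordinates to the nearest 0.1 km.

Circle about each station: (x + 46.5)² + (y + 6.5)² = 51.20²; (x + 39.4)² + (y − 55.9)² = 76.17²; (x + 23.5)² + (y + 10.2)² = 28.48².
Subtracting pairs of circle equations eliminates x²+y² and gives linear equations (the radical axes):
14.2 x + 124.8 y = -707.76
46.0 x − 7.4 y = 262.12
Solving the 2×2 system: x ≈ 4.7, y ≈ -6.2 km.
Check against Station 0 (with the unrounded x, y): √((x + 46.5)²+(y + 6.5)²) = 51.20 ≈ 51.20 km. ✓

x ≈ 4.7 km, y ≈ -6.2 km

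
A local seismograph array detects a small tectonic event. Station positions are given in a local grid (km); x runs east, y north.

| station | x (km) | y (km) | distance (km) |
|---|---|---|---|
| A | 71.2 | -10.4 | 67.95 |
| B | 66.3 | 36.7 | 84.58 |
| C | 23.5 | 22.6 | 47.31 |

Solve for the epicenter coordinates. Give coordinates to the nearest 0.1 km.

4.0 km east, -20.5 km north

Circle about each station: (x − 71.2)² + (y + 10.4)² = 67.95²; (x − 66.3)² + (y − 36.7)² = 84.58²; (x − 23.5)² + (y − 22.6)² = 47.31².
Subtracting the A equation from the B and C equations removes the quadratic terms:
-9.8 x + 94.2 y = -1971.59
-95.4 x + 66.0 y = -1735.62
Solving the 2×2 system: x ≈ 4.0, y ≈ -20.5 km.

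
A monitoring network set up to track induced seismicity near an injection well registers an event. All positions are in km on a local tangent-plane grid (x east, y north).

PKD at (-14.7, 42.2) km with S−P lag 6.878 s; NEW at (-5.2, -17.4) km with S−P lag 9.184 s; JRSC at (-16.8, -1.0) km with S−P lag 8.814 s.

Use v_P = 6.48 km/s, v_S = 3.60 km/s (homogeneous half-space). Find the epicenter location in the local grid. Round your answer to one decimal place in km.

Distance from S−P lag: d = Δt · v_P v_S / (v_P − v_S) = Δt · (6.48·3.60)/(6.48−3.60) ≈ 8.1000·Δt.
So d_PKD = 55.71, d_NEW = 74.39, d_JRSC = 71.39 km.
Circle about each station: (x + 14.7)² + (y − 42.2)² = 55.71²; (x + 5.2)² + (y + 17.4)² = 74.39²; (x + 16.8)² + (y + 1.0)² = 71.39².
Subtracting the PKD equation from the NEW and JRSC equations removes the quadratic terms:
19.0 x − 119.2 y = -4097.40
-4.2 x − 86.4 y = -3706.62
Solving the 2×2 system: x ≈ 41.0, y ≈ 40.9 km.

41.0 km east, 40.9 km north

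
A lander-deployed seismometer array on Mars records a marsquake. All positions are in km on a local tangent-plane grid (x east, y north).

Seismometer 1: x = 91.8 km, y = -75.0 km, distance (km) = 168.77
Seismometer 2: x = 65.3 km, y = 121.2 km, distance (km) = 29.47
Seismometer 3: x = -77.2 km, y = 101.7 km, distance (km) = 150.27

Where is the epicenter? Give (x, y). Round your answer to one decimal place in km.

Circle about each station: (x − 91.8)² + (y + 75.0)² = 168.77²; (x − 65.3)² + (y − 121.2)² = 29.47²; (x + 77.2)² + (y − 101.7)² = 150.27².
Subtracting the Seismometer 1 equation from the Seismometer 2 and Seismometer 3 equations removes the quadratic terms:
-53.0 x + 392.4 y = 32516.12
-338.0 x + 353.4 y = 8152.73
Solving the 2×2 system: x ≈ 72.8, y ≈ 92.7 km.

(72.8, 92.7)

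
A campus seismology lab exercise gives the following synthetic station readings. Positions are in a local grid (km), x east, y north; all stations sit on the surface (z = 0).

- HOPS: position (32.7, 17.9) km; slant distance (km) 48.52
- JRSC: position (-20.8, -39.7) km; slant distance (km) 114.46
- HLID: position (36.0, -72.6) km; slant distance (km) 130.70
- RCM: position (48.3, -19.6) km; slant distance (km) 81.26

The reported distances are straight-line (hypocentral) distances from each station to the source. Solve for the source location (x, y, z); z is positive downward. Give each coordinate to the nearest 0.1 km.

Each station gives a sphere (x−x_i)² + (y−y_i)² + z² = d_i² (stations at z=0).
Subtracting the HOPS sphere from JRSC and HLID: z² cancels, leaving linear equations in x and y:
-107.0 x − 115.2 y = -10127.87
6.6 x − 181.0 y = -9551.24
Solving: x ≈ 36.410, y ≈ 54.097 km (keep extra digits for the depth step; rounded: 36.4, 54.1).
Then from the HOPS sphere: z² = 48.52² − (x − 32.7)² − (y − 17.9)² with x = 36.410, y = 54.097, so z ≈ 32.097 ≈ 32.1 km.
Check against RCM (with the unrounded solution): distance 81.26 ≈ 81.26 km. ✓

(36.4, 54.1, 32.1)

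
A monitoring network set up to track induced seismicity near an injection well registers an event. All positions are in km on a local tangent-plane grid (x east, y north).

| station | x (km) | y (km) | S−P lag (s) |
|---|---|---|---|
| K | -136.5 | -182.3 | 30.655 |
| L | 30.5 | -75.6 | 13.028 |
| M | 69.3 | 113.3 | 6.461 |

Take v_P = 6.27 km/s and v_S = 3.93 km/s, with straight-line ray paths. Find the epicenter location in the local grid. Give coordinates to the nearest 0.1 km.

x ≈ 89.4 km, y ≈ 48.3 km

Distance from S−P lag: d = Δt · v_P v_S / (v_P − v_S) = Δt · (6.27·3.93)/(6.27−3.93) ≈ 10.5304·Δt.
So d_K = 322.81, d_L = 137.19, d_M = 68.04 km.
Circle about each station: (x + 136.5)² + (y + 182.3)² = 322.81²; (x − 30.5)² + (y + 75.6)² = 137.19²; (x − 69.3)² + (y − 113.3)² = 68.04².
Subtracting the K equation from the L and M equations removes the quadratic terms:
334.0 x + 213.4 y = 40165.27
411.6 x + 591.2 y = 65350.69
Solving the 2×2 system: x ≈ 89.4, y ≈ 48.3 km.
Check against K (with the unrounded x, y): √((x + 136.5)²+(y + 182.3)²) = 322.81 ≈ 322.81 km. ✓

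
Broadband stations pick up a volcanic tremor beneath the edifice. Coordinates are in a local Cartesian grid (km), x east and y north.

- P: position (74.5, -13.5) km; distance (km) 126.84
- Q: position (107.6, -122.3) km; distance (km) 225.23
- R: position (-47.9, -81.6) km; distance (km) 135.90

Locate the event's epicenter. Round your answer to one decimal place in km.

-33.2 km east, 53.5 km north

Circle about each station: (x − 74.5)² + (y + 13.5)² = 126.84²; (x − 107.6)² + (y + 122.3)² = 225.23²; (x + 47.9)² + (y + 81.6)² = 135.90².
Subtracting the P equation from the Q and R equations removes the quadratic terms:
66.2 x − 217.6 y = -13837.62
-244.8 x − 136.2 y = 840.05
Solving the 2×2 system: x ≈ -33.2, y ≈ 53.5 km.
Check against P (with the unrounded x, y): √((x − 74.5)²+(y + 13.5)²) = 126.83 ≈ 126.84 km. ✓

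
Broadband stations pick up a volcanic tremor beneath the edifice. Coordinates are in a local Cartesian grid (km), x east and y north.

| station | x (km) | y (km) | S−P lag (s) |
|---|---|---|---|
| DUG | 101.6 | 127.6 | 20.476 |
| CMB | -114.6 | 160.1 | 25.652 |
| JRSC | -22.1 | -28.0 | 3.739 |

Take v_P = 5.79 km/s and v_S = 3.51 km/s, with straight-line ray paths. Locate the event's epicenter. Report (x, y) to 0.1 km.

11.1 km east, -30.9 km north

Distance from S−P lag: d = Δt · v_P v_S / (v_P − v_S) = Δt · (5.79·3.51)/(5.79−3.51) ≈ 8.9136·Δt.
So d_DUG = 182.51, d_CMB = 228.65, d_JRSC = 33.33 km.
Circle about each station: (x − 101.6)² + (y − 127.6)² = 182.51²; (x + 114.6)² + (y − 160.1)² = 228.65²; (x + 22.1)² + (y + 28.0)² = 33.33².
Subtracting pairs of circle equations eliminates x²+y² and gives linear equations (the radical axes):
-432.4 x + 65.0 y = -6810.07
-247.4 x − 311.2 y = 6867.10
Solving the 2×2 system: x ≈ 11.1, y ≈ -30.9 km.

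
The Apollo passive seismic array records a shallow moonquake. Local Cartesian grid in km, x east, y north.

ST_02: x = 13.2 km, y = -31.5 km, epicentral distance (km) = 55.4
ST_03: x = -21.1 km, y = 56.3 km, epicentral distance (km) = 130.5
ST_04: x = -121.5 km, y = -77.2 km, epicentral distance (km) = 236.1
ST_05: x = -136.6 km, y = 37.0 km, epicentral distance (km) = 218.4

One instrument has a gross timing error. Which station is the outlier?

ST_04

Solve using three stations at a time. Using ST_02, ST_03, ST_05 (subtract circle equations pairwise → linear system) gives (x, y) ≈ (68.2, -38.9).
Distances from that point to each station vs reported:
  ST_02: calculated 55.5 vs reported 55.4 → residual 0.1 km
  ST_03: calculated 130.5 vs reported 130.5 → residual 0.0 km
  ST_04: calculated 193.5 vs reported 236.1 → residual 42.6 km
  ST_05: calculated 218.4 vs reported 218.4 → residual 0.0 km
ST_02, ST_03, ST_05 are mutually consistent (residuals ≈ 0); ST_04 is off by 42.6 km.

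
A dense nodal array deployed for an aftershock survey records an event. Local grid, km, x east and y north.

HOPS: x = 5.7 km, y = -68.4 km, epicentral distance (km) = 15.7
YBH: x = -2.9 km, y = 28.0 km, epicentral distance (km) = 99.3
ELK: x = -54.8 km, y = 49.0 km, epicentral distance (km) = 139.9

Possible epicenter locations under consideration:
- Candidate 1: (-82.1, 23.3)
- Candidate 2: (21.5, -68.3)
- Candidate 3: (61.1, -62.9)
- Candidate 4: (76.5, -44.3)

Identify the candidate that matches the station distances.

For each candidate, compare |candidate − station| to the reported distance:
Candidate 1: residuals HOPS 111.3, YBH 20.0, ELK 102.4 → max 111.3 km
Candidate 2: residuals HOPS 0.1, YBH 0.0, ELK 0.0 → max 0.1 km
Candidate 3: residuals HOPS 40.0, YBH 11.9, ELK 21.2 → max 40.0 km
Candidate 4: residuals HOPS 59.1, YBH 8.1, ELK 21.2 → max 59.1 km
Only Candidate 2 has all residuals ≈ 0.

Candidate 2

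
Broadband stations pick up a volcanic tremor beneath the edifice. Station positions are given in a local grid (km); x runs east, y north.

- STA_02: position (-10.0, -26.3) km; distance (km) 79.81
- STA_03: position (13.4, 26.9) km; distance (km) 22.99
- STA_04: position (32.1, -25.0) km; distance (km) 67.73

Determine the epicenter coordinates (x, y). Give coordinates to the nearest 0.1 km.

x ≈ 30.1 km, y ≈ 42.7 km

Circle about each station: (x + 10.0)² + (y + 26.3)² = 79.81²; (x − 13.4)² + (y − 26.9)² = 22.99²; (x − 32.1)² + (y + 25.0)² = 67.73².
Subtracting the STA_02 equation from the STA_03 and STA_04 equations removes the quadratic terms:
46.8 x + 106.4 y = 5952.58
84.2 x + 2.6 y = 2646.00
Solving the 2×2 system: x ≈ 30.1, y ≈ 42.7 km.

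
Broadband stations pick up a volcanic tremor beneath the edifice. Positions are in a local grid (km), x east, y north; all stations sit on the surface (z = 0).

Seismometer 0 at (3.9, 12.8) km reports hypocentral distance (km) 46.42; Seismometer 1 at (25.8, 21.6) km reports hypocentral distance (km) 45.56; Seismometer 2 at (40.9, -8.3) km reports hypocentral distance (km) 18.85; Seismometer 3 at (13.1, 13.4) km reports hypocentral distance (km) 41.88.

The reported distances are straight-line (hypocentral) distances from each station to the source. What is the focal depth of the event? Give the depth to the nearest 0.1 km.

z ≈ 9.2 km

Each station gives a sphere (x−x_i)² + (y−y_i)² + z² = d_i² (stations at z=0).
Subtracting the Seismometer 0 sphere from Seismometer 1 and Seismometer 2: z² cancels, leaving linear equations in x and y:
43.8 x + 17.6 y = 1032.25
74.0 x − 42.2 y = 3362.14
Solving: x ≈ 32.606, y ≈ -22.495 km (keep extra digits for the depth step; rounded: 32.6, -22.5).
Then from the Seismometer 0 sphere: z² = 46.42² − (x − 3.9)² − (y − 12.8)² with x = 32.606, y = -22.495, so z ≈ 9.222 ≈ 9.2 km.
Check against Seismometer 3 (with the unrounded solution): distance 41.88 ≈ 41.88 km. ✓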